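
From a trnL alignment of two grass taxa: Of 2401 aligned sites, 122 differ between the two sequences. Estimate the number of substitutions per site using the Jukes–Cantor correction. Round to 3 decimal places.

p = 122/2401 ≈ 0.050812.
d = −(3/4) ln(1 − 4p/3) = −0.75 ln(1 − 0.067749) = −0.75 ln(0.932251)
  = −0.75 × (-0.070153) = 0.052615 substitutions/site.

0.053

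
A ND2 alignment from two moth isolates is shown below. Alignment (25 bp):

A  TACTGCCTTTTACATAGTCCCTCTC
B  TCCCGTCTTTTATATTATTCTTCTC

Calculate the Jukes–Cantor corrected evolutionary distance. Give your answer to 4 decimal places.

The sequences differ at 8 of 25 sites (2, 4, 6, 13, 16, 17, 19, 21), so p = 8/25 = 0.32.
d = −(3/4) ln(1 − 4p/3) = −0.75 ln(1 − 0.426667) = −0.75 ln(0.573333)
  = −0.75 × (-0.556289) = 0.417217 substitutions/site.

0.4172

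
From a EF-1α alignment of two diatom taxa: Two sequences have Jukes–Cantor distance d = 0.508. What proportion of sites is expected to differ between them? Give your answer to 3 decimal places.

0.369

p = (3/4)(1 − e^(−4d/3)) = 0.75 × (1 − e^(-0.677333)) = 0.75 × (1 − 0.507970) = 0.369023.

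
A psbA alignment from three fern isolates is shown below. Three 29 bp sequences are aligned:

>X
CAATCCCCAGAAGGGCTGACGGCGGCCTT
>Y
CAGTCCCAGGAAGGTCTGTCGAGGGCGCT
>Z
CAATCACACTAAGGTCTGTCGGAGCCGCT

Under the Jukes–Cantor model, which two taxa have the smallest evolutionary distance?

Y and Z

X–Y: 9/29 differ, p = 0.310, d = 0.401.
X–Z: 10/29 differ, p = 0.345, d = 0.462.
Y–Z: 7/29 differ, p = 0.241, d = 0.291.
The smallest distance is between Y and Z.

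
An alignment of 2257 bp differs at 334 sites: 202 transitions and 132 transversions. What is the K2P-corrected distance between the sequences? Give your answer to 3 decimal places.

P = 202/2257 ≈ 0.089499 and Q = 132/2257 ≈ 0.058485.
Under the Kimura two-parameter model, d = −½ ln(1 − 2P − Q) − ¼ ln(1 − 2Q).
1 − 2P − Q = 0.762517, giving −½ ln(0.762517) = 0.135565.
1 − 2Q = 0.88303, giving −¼ ln(0.88303) = 0.031099.
d = 0.135565 + 0.031099 = 0.166664.

0.167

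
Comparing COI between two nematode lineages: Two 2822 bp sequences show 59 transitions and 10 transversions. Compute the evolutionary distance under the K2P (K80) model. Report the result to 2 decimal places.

0.02

P = 59/2822 ≈ 0.020907 and Q = 10/2822 ≈ 0.003544.
Under the Kimura two-parameter model, d = −½ ln(1 − 2P − Q) − ¼ ln(1 − 2Q).
1 − 2P − Q = 0.954642, giving −½ ln(0.954642) = 0.023209.
1 − 2Q = 0.992912, giving −¼ ln(0.992912) = 0.001778.
d = 0.023209 + 0.001778 = 0.024987.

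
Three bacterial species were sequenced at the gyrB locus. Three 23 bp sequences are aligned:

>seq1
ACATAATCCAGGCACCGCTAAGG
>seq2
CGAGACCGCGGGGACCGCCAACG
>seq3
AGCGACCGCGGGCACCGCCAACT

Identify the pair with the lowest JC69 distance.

seq2 and seq3

seq1–seq2: 10/23 differ, p = 0.435, d = 0.650.
seq1–seq3: 10/23 differ, p = 0.435, d = 0.650.
seq2–seq3: 4/23 differ, p = 0.174, d = 0.198.
The smallest distance is between seq2 and seq3.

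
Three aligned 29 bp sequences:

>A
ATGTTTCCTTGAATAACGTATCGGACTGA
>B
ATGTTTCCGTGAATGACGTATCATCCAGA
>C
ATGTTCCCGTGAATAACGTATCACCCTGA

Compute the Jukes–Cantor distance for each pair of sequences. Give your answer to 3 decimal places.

d(A,B) = 0.242, d(A,C) = 0.196, d(B,C) = 0.152

A–B: 6/29 sites differ → p ≈ 0.206897, d = −0.75 ln(1 − 0.275863) = 0.242081 ≈ 0.242.
A–C: 5/29 sites differ → p ≈ 0.172414, d = −0.75 ln(1 − 0.229885) = 0.195912 ≈ 0.196.
B–C: 4/29 sites differ → p ≈ 0.137931, d = −0.75 ln(1 − 0.183908) = 0.152421 ≈ 0.152.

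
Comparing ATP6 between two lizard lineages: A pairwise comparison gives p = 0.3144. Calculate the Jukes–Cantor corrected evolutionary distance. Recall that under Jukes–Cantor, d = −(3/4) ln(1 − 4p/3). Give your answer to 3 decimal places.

0.408

d = −(3/4) ln(1 − 4p/3) = −0.75 ln(1 − 0.4192) = −0.75 ln(0.5808)
  = −0.75 × (-0.543349) = 0.407512 substitutions/site.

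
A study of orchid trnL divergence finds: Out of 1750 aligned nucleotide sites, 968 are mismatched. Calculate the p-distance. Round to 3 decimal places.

p = 968/1750 = 0.553142… ≈ 0.553 (to 3 d.p.).

0.553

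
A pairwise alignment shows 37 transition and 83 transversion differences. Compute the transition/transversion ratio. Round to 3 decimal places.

R = 37/83 = 0.445783… ≈ 0.446 (to 3 d.p.).

0.446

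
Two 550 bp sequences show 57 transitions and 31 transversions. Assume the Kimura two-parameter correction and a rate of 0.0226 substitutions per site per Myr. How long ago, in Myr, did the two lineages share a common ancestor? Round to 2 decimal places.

4.05

P = 57/550 ≈ 0.103636 and Q = 31/550 ≈ 0.056364.
Under the Kimura two-parameter model, d = −½ ln(1 − 2P − Q) − ¼ ln(1 − 2Q).
1 − 2P − Q = 0.736364, giving −½ ln(0.736364) = 0.153015.
1 − 2Q = 0.887272, giving −¼ ln(0.887272) = 0.029901.
d = 0.153015 + 0.029901 = 0.182916.
Under a molecular clock d = 2μt, so t = d/(2μ) = 0.182916 / (2 × 0.0226) = 4.05 Myr.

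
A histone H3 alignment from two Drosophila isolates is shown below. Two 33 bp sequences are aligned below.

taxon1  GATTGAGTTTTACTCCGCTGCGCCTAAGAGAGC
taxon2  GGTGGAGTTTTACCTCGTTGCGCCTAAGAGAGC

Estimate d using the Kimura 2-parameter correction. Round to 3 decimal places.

0.175

Of 33 sites, 4 differences are transitions and 1 are transversions, so P = 4/33 ≈ 0.121212 and Q = 1/33 ≈ 0.030303.
Under the Kimura two-parameter model, d = −½ ln(1 − 2P − Q) − ¼ ln(1 − 2Q).
1 − 2P − Q = 0.727273, giving −½ ln(0.727273) = 0.159227.
1 − 2Q = 0.939394, giving −¼ ln(0.939394) = 0.015630.
d = 0.159227 + 0.015630 = 0.174857.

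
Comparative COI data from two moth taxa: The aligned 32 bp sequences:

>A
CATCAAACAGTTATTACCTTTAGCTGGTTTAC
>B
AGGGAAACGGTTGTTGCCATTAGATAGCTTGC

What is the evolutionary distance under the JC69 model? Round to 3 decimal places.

0.520

The sequences differ at 12 of 32 sites, so p = 12/32 = 0.375.
d = −(3/4) ln(1 − 4p/3) = −0.75 ln(1 − 0.5) = −0.75 ln(0.5)
  = −0.75 × (-0.693147) = 0.519860 substitutions/site.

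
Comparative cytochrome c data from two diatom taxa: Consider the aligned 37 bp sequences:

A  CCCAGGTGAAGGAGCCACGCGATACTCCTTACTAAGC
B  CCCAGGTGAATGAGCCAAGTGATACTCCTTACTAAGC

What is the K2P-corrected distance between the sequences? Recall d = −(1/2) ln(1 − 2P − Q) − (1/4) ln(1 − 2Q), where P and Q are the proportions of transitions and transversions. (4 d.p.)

0.0858

Of 37 sites, 1 differences are transitions and 2 are transversions, so P = 1/37 ≈ 0.027027 and Q = 2/37 ≈ 0.054054.
Under the Kimura two-parameter model, d = −½ ln(1 − 2P − Q) − ¼ ln(1 − 2Q).
1 − 2P − Q = 0.891892, giving −½ ln(0.891892) = 0.057205.
1 − 2Q = 0.891892, giving −¼ ln(0.891892) = 0.028603.
d = 0.057205 + 0.028603 = 0.085808.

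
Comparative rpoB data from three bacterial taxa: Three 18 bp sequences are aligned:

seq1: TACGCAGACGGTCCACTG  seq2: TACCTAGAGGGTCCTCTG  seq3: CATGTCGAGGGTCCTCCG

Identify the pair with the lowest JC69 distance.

seq1 and seq2

seq1–seq2: 4/18 differ, p = 0.222, d = 0.264.
seq1–seq3: 7/18 differ, p = 0.389, d = 0.548.
seq2–seq3: 5/18 differ, p = 0.278, d = 0.347.
The smallest distance is between seq1 and seq2.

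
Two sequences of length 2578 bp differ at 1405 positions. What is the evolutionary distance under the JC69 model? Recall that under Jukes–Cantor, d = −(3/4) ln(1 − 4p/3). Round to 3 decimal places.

p = 1405/2578 ≈ 0.544996.
d = −(3/4) ln(1 − 4p/3) = −0.75 ln(1 − 0.726661) = −0.75 ln(0.273339)
  = −0.75 × (-1.297042) = 0.972782 substitutions/site.

0.973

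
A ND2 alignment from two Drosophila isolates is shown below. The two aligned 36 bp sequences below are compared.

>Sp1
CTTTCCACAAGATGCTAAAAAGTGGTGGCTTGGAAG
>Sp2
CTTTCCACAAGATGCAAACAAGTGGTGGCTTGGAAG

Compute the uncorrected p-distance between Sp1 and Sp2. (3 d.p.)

0.056

The sequences differ at 2 of 36 positions (sites 16, 19).
p = 2/36 = 0.055555… ≈ 0.056 (to 3 d.p.).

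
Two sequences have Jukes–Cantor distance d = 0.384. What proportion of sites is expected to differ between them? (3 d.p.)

p = (3/4)(1 − e^(−4d/3)) = 0.75 × (1 − e^(-0.512)) = 0.75 × (1 − 0.599296) = 0.300528.

0.301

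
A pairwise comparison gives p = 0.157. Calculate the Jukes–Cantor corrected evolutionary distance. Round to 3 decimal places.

d = −(3/4) ln(1 − 4p/3) = −0.75 ln(1 − 0.209333) = −0.75 ln(0.790667)
  = −0.75 × (-0.234878) = 0.176159 substitutions/site.

0.176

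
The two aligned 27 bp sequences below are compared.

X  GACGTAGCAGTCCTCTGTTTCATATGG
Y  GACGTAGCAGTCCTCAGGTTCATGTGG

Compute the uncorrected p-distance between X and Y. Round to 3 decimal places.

The sequences differ at 3 of 27 positions (sites 16, 18, 24).
p = 3/27 = 0.111111… ≈ 0.111 (to 3 d.p.).

0.111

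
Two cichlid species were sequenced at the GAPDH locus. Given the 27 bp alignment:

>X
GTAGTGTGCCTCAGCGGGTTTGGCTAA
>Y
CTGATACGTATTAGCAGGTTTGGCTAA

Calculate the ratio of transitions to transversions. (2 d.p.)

Transitions are A↔G and C↔T; transversions are all other mismatches.
Transitions: 7. Transversions: 2.
R = 7/2 = 3.50.

3.50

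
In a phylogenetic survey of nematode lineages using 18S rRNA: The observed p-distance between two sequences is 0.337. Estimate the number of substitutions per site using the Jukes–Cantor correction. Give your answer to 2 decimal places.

0.45

d = −(3/4) ln(1 − 4p/3) = −0.75 ln(1 − 0.449333) = −0.75 ln(0.550667)
  = −0.75 × (-0.596625) = 0.447469 substitutions/site.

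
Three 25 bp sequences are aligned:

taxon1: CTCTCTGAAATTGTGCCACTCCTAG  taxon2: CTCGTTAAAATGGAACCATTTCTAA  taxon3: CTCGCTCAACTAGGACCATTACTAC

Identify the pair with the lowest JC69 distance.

taxon1–taxon2: 9/25 differ, p = 0.360, d = 0.490.
taxon1–taxon3: 9/25 differ, p = 0.360, d = 0.490.
taxon2–taxon3: 7/25 differ, p = 0.280, d = 0.351.
The smallest distance is between taxon2 and taxon3.

taxon2 and taxon3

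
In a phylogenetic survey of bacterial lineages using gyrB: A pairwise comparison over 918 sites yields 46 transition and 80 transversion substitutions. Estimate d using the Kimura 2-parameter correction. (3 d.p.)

P = 46/918 ≈ 0.050109 and Q = 80/918 ≈ 0.087146.
Under the Kimura two-parameter model, d = −½ ln(1 − 2P − Q) − ¼ ln(1 − 2Q).
1 − 2P − Q = 0.812636, giving −½ ln(0.812636) = 0.103736.
1 − 2Q = 0.825708, giving −¼ ln(0.825708) = 0.047879.
d = 0.103736 + 0.047879 = 0.151615.

0.152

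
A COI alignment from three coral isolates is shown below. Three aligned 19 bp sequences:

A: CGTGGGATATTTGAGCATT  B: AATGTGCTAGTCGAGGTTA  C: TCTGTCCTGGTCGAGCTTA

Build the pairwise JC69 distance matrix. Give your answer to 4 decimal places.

d(A,B) = 0.7489, d(A,C) = 0.9074, d(B,C) = 0.3241

A–B: 9/19 sites differ → p ≈ 0.473684, d = −0.75 ln(1 − 0.631579) = 0.748897 ≈ 0.7489.
A–C: 10/19 sites differ → p ≈ 0.526316, d = −0.75 ln(1 − 0.701755) = 0.907380 ≈ 0.9074.
B–C: 5/19 sites differ → p ≈ 0.263158, d = −0.75 ln(1 − 0.350877) = 0.324100 ≈ 0.3241.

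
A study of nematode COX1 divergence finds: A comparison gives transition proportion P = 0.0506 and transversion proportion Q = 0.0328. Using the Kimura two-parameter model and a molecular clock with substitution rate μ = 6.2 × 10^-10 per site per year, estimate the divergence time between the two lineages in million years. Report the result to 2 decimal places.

Under the Kimura two-parameter model, d = −½ ln(1 − 2P − Q) − ¼ ln(1 − 2Q).
1 − 2P − Q = 0.866, giving −½ ln(0.866) = 0.071935.
1 − 2Q = 0.9344, giving −¼ ln(0.9344) = 0.016963.
d = 0.071935 + 0.016963 = 0.088898.
Under a molecular clock d = 2μt, so t = d/(2μ) = 0.088898 / (2 × 6.2 × 10^-10) = 71.69 million years.

71.69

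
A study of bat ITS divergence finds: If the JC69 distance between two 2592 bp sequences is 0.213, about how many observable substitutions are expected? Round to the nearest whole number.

481

Invert JC69: p = (3/4)(1 − e^(−4d/3)) = 0.75 × (1 − e^(-0.284)) = 0.75 × (1 − 0.752767) = 0.185425.
Expected differing sites = pL ≈ 0.185425 × 2592 = 480.6216 ≈ 481.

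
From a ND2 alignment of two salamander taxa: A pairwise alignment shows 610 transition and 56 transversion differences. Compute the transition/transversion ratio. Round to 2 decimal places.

10.89

R = 610/56 = 10.892857… ≈ 10.89 (to 2 d.p.).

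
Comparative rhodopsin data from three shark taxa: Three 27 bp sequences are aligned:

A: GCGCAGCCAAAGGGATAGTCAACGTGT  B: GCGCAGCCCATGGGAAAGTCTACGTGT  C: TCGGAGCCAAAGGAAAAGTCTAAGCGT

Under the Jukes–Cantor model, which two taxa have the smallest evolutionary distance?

A and B

A–B: 4/27 differ, p = 0.148, d = 0.165.
A–C: 7/27 differ, p = 0.259, d = 0.318.
B–C: 7/27 differ, p = 0.259, d = 0.318.
The smallest distance is between A and B.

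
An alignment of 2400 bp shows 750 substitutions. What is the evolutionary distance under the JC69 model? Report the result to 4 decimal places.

p = 750/2400 = 0.3125.
d = −(3/4) ln(1 − 4p/3) = −0.75 ln(1 − 0.416667) = −0.75 ln(0.583333)
  = −0.75 × (-0.538997) = 0.404248 substitutions/site.

0.4042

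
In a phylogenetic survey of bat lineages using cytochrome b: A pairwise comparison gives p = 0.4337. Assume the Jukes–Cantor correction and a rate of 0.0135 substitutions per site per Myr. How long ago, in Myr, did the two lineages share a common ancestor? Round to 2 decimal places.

d = −(3/4) ln(1 − 4p/3) = −0.75 ln(1 − 0.578267) = −0.75 ln(0.421733)
  = −0.75 × (-0.863383) = 0.647537 substitutions/site.
Under a molecular clock d = 2μt, so t = d/(2μ) = 0.647537 / (2 × 0.0135) = 23.98 Myr.

23.98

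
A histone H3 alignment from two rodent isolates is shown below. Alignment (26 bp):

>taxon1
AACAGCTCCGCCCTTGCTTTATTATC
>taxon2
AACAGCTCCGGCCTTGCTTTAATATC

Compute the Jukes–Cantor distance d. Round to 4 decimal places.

The sequences differ at 2 of 26 sites (11, 22), so p = 2/26 ≈ 0.076923.
d = −(3/4) ln(1 − 4p/3) = −0.75 ln(1 − 0.102564) = −0.75 ln(0.897436)
  = −0.75 × (-0.108213) = 0.081160 substitutions/site.

0.0812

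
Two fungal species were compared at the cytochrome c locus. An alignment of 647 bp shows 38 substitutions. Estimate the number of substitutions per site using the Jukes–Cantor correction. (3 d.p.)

0.061

p = 38/647 ≈ 0.058733.
d = −(3/4) ln(1 − 4p/3) = −0.75 ln(1 − 0.078311) = −0.75 ln(0.921689)
  = −0.75 × (-0.081547) = 0.061160 substitutions/site.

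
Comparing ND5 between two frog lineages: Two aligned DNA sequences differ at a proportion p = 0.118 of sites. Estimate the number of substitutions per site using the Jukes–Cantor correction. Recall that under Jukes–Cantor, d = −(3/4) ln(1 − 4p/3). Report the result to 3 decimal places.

0.128

d = −(3/4) ln(1 − 4p/3) = −0.75 ln(1 − 0.157333) = −0.75 ln(0.842667)
  = −0.75 × (-0.171183) = 0.128387 substitutions/site.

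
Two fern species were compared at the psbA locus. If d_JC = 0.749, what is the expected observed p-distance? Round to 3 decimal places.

p = (3/4)(1 − e^(−4d/3)) = 0.75 × (1 − e^(-0.998667)) = 0.75 × (1 − 0.368370) = 0.473723.

0.474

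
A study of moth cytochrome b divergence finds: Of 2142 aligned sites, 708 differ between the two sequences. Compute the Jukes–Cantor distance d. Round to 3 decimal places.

p = 708/2142 ≈ 0.330532.
d = −(3/4) ln(1 − 4p/3) = −0.75 ln(1 − 0.440709) = −0.75 ln(0.559291)
  = −0.75 × (-0.581085) = 0.435814 substitutions/site.

0.436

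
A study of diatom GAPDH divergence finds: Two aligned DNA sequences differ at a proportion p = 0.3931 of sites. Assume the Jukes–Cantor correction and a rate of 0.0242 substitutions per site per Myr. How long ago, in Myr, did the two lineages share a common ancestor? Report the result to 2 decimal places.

11.51

d = −(3/4) ln(1 − 4p/3) = −0.75 ln(1 − 0.524133) = −0.75 ln(0.475867)
  = −0.75 × (-0.742617) = 0.556963 substitutions/site.
Under a molecular clock d = 2μt, so t = d/(2μ) = 0.556963 / (2 × 0.0242) = 11.51 Myr.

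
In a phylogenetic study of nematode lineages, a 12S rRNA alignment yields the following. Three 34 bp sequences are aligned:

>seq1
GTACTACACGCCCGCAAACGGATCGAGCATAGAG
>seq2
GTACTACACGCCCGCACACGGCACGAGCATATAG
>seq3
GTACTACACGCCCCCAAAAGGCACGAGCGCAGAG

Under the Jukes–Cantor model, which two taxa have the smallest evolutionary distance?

seq1 and seq2

seq1–seq2: 4/34 differ, p = 0.118, d = 0.128.
seq1–seq3: 6/34 differ, p = 0.176, d = 0.201.
seq2–seq3: 6/34 differ, p = 0.176, d = 0.201.
The smallest distance is between seq1 and seq2.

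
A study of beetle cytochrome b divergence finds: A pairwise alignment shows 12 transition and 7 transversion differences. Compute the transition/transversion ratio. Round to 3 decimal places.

R = 12/7 = 1.714285… ≈ 1.714 (to 3 d.p.).

1.714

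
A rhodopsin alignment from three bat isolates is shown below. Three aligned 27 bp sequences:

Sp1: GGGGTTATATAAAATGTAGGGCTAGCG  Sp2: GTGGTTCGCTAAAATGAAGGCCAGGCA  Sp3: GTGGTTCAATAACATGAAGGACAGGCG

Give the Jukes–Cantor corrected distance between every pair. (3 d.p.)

d(Sp1,Sp2) = 0.441, d(Sp1,Sp3) = 0.377, d(Sp2,Sp3) = 0.213

Sp1–Sp2: 9/27 sites differ → p ≈ 0.333333, d = −0.75 ln(1 − 0.444444) = 0.440839 ≈ 0.441.
Sp1–Sp3: 8/27 sites differ → p ≈ 0.296296, d = −0.75 ln(1 − 0.395061) = 0.376971 ≈ 0.377.
Sp2–Sp3: 5/27 sites differ → p ≈ 0.185185, d = −0.75 ln(1 − 0.246913) = 0.212681 ≈ 0.213.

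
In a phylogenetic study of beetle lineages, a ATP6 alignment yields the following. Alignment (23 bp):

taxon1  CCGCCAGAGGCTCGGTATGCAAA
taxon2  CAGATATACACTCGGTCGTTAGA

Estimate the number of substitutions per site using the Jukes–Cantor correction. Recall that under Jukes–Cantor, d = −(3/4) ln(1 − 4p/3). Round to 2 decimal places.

0.76

The sequences differ at 11 of 23 sites, so p = 11/23 ≈ 0.478261.
d = −(3/4) ln(1 − 4p/3) = −0.75 ln(1 − 0.637681) = −0.75 ln(0.362319)
  = −0.75 × (-1.015230) = 0.761423 substitutions/site.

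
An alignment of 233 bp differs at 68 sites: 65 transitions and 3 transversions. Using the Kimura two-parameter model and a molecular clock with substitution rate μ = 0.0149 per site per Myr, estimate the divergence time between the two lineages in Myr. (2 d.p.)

P = 65/233 ≈ 0.27897 and Q = 3/233 ≈ 0.012876.
Under the Kimura two-parameter model, d = −½ ln(1 − 2P − Q) − ¼ ln(1 − 2Q).
1 − 2P − Q = 0.429184, giving −½ ln(0.429184) = 0.422935.
1 − 2Q = 0.974248, giving −¼ ln(0.974248) = 0.006522.
d = 0.422935 + 0.006522 = 0.429457.
Under a molecular clock d = 2μt, so t = d/(2μ) = 0.429457 / (2 × 0.0149) = 14.41 Myr.

14.41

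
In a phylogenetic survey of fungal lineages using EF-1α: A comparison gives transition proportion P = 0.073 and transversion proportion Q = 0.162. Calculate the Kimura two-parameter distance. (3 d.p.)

0.282

Under the Kimura two-parameter model, d = −½ ln(1 − 2P − Q) − ¼ ln(1 − 2Q).
1 − 2P − Q = 0.692, giving −½ ln(0.692) = 0.184085.
1 − 2Q = 0.676, giving −¼ ln(0.676) = 0.097891.
d = 0.184085 + 0.097891 = 0.281976.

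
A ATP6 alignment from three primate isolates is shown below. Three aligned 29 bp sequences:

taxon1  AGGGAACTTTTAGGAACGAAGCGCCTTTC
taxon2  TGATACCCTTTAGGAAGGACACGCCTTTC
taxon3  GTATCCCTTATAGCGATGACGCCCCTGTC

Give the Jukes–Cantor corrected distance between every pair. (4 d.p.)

d(taxon1,taxon2) = 0.3439, d(taxon1,taxon3) = 0.6829, d(taxon2,taxon3) = 0.5285

taxon1–taxon2: 8/29 sites differ → p ≈ 0.275862, d = −0.75 ln(1 − 0.367816) = 0.343931 ≈ 0.3439.
taxon1–taxon3: 13/29 sites differ → p ≈ 0.448276, d = −0.75 ln(1 − 0.597701) = 0.682920 ≈ 0.6829.
taxon2–taxon3: 11/29 sites differ → p ≈ 0.37931, d = −0.75 ln(1 − 0.505747) = 0.528531 ≈ 0.5285.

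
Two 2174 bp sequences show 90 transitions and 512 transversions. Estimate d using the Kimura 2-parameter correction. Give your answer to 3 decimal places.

P = 90/2174 ≈ 0.041398 and Q = 512/2174 ≈ 0.235511.
Under the Kimura two-parameter model, d = −½ ln(1 − 2P − Q) − ¼ ln(1 − 2Q).
1 − 2P − Q = 0.681693, giving −½ ln(0.681693) = 0.191588.
1 − 2Q = 0.528978, giving −¼ ln(0.528978) = 0.159202.
d = 0.191588 + 0.159202 = 0.350790.

0.351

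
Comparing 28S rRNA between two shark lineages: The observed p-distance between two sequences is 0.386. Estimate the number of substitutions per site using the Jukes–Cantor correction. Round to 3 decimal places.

d = −(3/4) ln(1 − 4p/3) = −0.75 ln(1 − 0.514667) = −0.75 ln(0.485333)
  = −0.75 × (-0.722920) = 0.542190 substitutions/site.

0.542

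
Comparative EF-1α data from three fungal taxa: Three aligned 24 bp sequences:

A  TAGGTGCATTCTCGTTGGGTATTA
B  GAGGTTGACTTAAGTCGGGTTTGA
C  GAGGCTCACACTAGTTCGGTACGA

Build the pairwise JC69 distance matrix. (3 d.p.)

A–B: 10/24 sites differ → p ≈ 0.416667, d = −0.75 ln(1 − 0.555556) = 0.608198 ≈ 0.608.
A–C: 9/24 sites differ → p = 0.375, d = −0.75 ln(1 − 0.5) = 0.519860 ≈ 0.520.
B–C: 9/24 sites differ → p = 0.375, d = −0.75 ln(1 − 0.5) = 0.519860 ≈ 0.520.

d(A,B) = 0.608, d(A,C) = 0.520, d(B,C) = 0.520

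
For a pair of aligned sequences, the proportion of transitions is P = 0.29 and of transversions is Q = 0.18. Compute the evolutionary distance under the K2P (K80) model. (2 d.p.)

Under the Kimura two-parameter model, d = −½ ln(1 − 2P − Q) − ¼ ln(1 − 2Q).
1 − 2P − Q = 0.24, giving −½ ln(0.24) = 0.713558.
1 − 2Q = 0.64, giving −¼ ln(0.64) = 0.111572.
d = 0.713558 + 0.111572 = 0.825130.

0.83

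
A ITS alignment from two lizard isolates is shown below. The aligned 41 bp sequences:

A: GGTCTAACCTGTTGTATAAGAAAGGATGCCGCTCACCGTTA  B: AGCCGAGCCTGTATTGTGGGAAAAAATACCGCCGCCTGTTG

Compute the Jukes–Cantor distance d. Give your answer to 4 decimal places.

0.6036

The sequences differ at 17 of 41 sites, so p = 17/41 ≈ 0.414634.
d = −(3/4) ln(1 − 4p/3) = −0.75 ln(1 − 0.552845) = −0.75 ln(0.447155)
  = −0.75 × (-0.804850) = 0.603638 substitutions/site.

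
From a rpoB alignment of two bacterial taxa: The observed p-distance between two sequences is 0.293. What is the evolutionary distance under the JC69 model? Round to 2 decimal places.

d = −(3/4) ln(1 − 4p/3) = −0.75 ln(1 − 0.390667) = −0.75 ln(0.609333)
  = −0.75 × (-0.495390) = 0.371543 substitutions/site.

0.37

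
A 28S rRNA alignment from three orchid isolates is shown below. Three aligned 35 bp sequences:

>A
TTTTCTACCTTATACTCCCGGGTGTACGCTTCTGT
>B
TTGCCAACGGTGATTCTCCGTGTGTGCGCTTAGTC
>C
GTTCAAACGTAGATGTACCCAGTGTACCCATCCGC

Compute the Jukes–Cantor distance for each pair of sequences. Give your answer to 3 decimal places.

d(A,B) = 0.782, d(A,C) = 0.782, d(B,C) = 0.705

A–B: 17/35 sites differ → p ≈ 0.485714, d = −0.75 ln(1 − 0.647619) = 0.782282 ≈ 0.782.
A–C: 17/35 sites differ → p ≈ 0.485714, d = −0.75 ln(1 − 0.647619) = 0.782282 ≈ 0.782.
B–C: 16/35 sites differ → p ≈ 0.457143, d = −0.75 ln(1 − 0.609524) = 0.705292 ≈ 0.705.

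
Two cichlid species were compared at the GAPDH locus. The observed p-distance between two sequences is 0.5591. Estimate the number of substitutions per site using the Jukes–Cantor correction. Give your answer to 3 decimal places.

d = −(3/4) ln(1 − 4p/3) = −0.75 ln(1 − 0.745467) = −0.75 ln(0.254533)
  = −0.75 × (-1.368325) = 1.026244 substitutions/site.

1.026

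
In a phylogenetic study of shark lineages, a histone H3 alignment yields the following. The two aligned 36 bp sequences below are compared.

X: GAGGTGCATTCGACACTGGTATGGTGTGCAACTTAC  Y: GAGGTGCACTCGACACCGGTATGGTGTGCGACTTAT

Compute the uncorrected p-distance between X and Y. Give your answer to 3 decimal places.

0.111

The sequences differ at 4 of 36 positions (sites 9, 17, 30, 36).
p = 4/36 = 0.111111… ≈ 0.111 (to 3 d.p.).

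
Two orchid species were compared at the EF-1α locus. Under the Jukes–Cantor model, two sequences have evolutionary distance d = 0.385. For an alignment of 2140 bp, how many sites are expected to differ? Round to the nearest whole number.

Invert JC69: p = (3/4)(1 − e^(−4d/3)) = 0.75 × (1 − e^(-0.513333)) = 0.75 × (1 − 0.598497) = 0.301127.
Expected differing sites = pL ≈ 0.301127 × 2140 = 644.41178 ≈ 644.

644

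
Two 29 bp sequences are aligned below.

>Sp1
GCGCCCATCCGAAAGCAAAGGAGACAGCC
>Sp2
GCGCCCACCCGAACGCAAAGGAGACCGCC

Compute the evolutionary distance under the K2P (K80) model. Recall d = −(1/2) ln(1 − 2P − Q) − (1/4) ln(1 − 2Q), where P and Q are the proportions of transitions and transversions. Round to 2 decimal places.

0.11

Of 29 sites, 1 differences are transitions and 2 are transversions, so P = 1/29 ≈ 0.034483 and Q = 2/29 ≈ 0.068966.
Under the Kimura two-parameter model, d = −½ ln(1 − 2P − Q) − ¼ ln(1 − 2Q).
1 − 2P − Q = 0.862068, giving −½ ln(0.862068) = 0.074211.
1 − 2Q = 0.862068, giving −¼ ln(0.862068) = 0.037105.
d = 0.074211 + 0.037105 = 0.111316.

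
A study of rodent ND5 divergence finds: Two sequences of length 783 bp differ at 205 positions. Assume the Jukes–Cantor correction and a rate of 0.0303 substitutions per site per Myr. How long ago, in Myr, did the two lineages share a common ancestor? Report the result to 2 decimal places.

5.31

p = 205/783 ≈ 0.261814.
d = −(3/4) ln(1 − 4p/3) = −0.75 ln(1 − 0.349085) = −0.75 ln(0.650915)
  = −0.75 × (-0.429376) = 0.322032 substitutions/site.
Under a molecular clock d = 2μt, so t = d/(2μ) = 0.322032 / (2 × 0.0303) = 5.31 Myr.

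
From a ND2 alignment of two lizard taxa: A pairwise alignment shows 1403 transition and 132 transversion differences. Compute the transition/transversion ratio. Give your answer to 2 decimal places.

10.63

R = 1403/132 = 10.628787… ≈ 10.63 (to 2 d.p.).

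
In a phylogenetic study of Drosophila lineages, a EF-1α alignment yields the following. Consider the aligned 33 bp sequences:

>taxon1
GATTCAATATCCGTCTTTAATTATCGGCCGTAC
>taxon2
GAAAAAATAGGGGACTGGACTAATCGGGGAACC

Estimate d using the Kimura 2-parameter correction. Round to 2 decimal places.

0.96

Of 33 sites, 1 differences are transitions and 15 are transversions, so P = 1/33 ≈ 0.030303 and Q = 15/33 ≈ 0.454545.
Under the Kimura two-parameter model, d = −½ ln(1 − 2P − Q) − ¼ ln(1 − 2Q).
1 − 2P − Q = 0.484849, giving −½ ln(0.484849) = 0.361959.
1 − 2Q = 0.09091, giving −¼ ln(0.09091) = 0.599471.
d = 0.361959 + 0.599471 = 0.961430.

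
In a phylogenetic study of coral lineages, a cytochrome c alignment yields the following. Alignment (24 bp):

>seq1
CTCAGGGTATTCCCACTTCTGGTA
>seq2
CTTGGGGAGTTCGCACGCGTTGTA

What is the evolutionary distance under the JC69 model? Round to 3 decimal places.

0.520

The sequences differ at 9 of 24 sites (3, 4, 8, 9, 13, 17, 18, 19, 21), so p = 9/24 = 0.375.
d = −(3/4) ln(1 − 4p/3) = −0.75 ln(1 − 0.5) = −0.75 ln(0.5)
  = −0.75 × (-0.693147) = 0.519860 substitutions/site.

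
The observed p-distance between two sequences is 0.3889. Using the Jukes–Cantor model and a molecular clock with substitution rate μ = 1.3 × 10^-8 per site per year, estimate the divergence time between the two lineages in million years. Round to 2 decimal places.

21.08

d = −(3/4) ln(1 − 4p/3) = −0.75 ln(1 − 0.518533) = −0.75 ln(0.481467)
  = −0.75 × (-0.730918) = 0.548189 substitutions/site.
Under a molecular clock d = 2μt, so t = d/(2μ) = 0.548189 / (2 × 1.3 × 10^-8) = 21.08 million years.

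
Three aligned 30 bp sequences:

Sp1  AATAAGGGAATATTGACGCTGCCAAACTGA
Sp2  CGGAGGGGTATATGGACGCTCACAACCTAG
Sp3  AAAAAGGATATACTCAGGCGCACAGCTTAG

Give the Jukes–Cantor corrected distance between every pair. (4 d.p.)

Sp1–Sp2: 11/30 sites differ → p ≈ 0.366667, d = −0.75 ln(1 − 0.488889) = 0.503376 ≈ 0.5034.
Sp1–Sp3: 14/30 sites differ → p ≈ 0.466667, d = −0.75 ln(1 − 0.622223) = 0.730088 ≈ 0.7301.
Sp2–Sp3: 12/30 sites differ → p = 0.4, d = −0.75 ln(1 − 0.533333) = 0.571605 ≈ 0.5716.

d(Sp1,Sp2) = 0.5034, d(Sp1,Sp3) = 0.7301, d(Sp2,Sp3) = 0.5716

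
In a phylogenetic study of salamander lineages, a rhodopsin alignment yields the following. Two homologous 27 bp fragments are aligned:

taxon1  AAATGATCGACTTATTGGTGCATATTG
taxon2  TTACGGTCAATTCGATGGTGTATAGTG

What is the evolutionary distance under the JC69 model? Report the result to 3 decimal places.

The sequences differ at 11 of 27 sites, so p = 11/27 ≈ 0.407407.
d = −(3/4) ln(1 − 4p/3) = −0.75 ln(1 − 0.543209) = −0.75 ln(0.456791)
  = −0.75 × (-0.783529) = 0.587647 substitutions/site.

0.588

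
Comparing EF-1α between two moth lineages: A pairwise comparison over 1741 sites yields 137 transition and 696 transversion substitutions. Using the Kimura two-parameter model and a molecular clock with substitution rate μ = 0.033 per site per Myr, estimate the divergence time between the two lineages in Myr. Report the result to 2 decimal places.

P = 137/1741 ≈ 0.07869 and Q = 696/1741 ≈ 0.39977.
Under the Kimura two-parameter model, d = −½ ln(1 − 2P − Q) − ¼ ln(1 − 2Q).
1 − 2P − Q = 0.44285, giving −½ ln(0.44285) = 0.407262.
1 − 2Q = 0.20046, giving −¼ ln(0.20046) = 0.401785.
d = 0.407262 + 0.401785 = 0.809047.
Under a molecular clock d = 2μt, so t = d/(2μ) = 0.809047 / (2 × 0.033) = 12.26 Myr.

12.26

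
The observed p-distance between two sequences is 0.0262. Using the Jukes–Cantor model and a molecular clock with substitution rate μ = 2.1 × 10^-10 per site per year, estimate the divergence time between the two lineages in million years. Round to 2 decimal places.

d = −(3/4) ln(1 − 4p/3) = −0.75 ln(1 − 0.034933) = −0.75 ln(0.965067)
  = −0.75 × (-0.035558) = 0.026669 substitutions/site.
Under a molecular clock d = 2μt, so t = d/(2μ) = 0.026669 / (2 × 2.1 × 10^-10) = 63.50 million years.

63.50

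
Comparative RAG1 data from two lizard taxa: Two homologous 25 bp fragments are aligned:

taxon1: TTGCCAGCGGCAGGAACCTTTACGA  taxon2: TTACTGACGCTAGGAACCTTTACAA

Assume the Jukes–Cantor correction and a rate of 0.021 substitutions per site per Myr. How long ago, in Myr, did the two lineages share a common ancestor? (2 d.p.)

8.35

The sequences differ at 7 of 25 sites (3, 5, 6, 7, 10, 11, 24), so p = 7/25 = 0.28.
d = −(3/4) ln(1 − 4p/3) = −0.75 ln(1 − 0.373333) = −0.75 ln(0.626667)
  = −0.75 × (-0.467340) = 0.350505 substitutions/site.
Under a molecular clock d = 2μt, so t = d/(2μ) = 0.350505 / (2 × 0.021) = 8.35 Myr.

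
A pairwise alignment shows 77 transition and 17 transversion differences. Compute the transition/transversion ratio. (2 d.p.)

R = 77/17 = 4.529411… ≈ 4.53 (to 2 d.p.).

4.53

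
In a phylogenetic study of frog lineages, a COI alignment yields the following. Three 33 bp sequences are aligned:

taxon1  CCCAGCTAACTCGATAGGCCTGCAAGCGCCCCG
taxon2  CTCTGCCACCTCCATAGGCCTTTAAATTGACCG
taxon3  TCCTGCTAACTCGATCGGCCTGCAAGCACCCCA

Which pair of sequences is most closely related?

taxon1 and taxon3

taxon1–taxon2: 12/33 differ, p = 0.364, d = 0.497.
taxon1–taxon3: 5/33 differ, p = 0.152, d = 0.169.
taxon2–taxon3: 14/33 differ, p = 0.424, d = 0.625.
The smallest distance is between taxon1 and taxon3.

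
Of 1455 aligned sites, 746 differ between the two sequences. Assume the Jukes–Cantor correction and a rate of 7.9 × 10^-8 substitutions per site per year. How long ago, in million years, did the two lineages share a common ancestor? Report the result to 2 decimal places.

p = 746/1455 ≈ 0.512715.
d = −(3/4) ln(1 − 4p/3) = −0.75 ln(1 − 0.68362) = −0.75 ln(0.31638)
  = −0.75 × (-1.150811) = 0.863108 substitutions/site.
Under a molecular clock d = 2μt, so t = d/(2μ) = 0.863108 / (2 × 7.9 × 10^-8) = 5.46 million years.

5.46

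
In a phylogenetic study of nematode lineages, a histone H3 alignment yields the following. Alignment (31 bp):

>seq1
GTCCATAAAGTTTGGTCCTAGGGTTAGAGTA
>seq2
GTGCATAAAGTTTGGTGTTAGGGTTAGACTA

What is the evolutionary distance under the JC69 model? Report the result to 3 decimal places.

0.142

The sequences differ at 4 of 31 sites (3, 17, 18, 29), so p = 4/31 ≈ 0.129032.
d = −(3/4) ln(1 − 4p/3) = −0.75 ln(1 − 0.172043) = −0.75 ln(0.827957)
  = −0.75 × (-0.188794) = 0.141596 substitutions/site.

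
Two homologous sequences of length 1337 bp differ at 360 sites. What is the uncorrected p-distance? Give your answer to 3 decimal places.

0.269

p = 360/1337 = 0.269259… ≈ 0.269 (to 3 d.p.).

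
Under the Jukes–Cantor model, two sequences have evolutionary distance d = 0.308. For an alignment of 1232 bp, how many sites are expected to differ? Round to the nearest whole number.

311

Invert JC69: p = (3/4)(1 − e^(−4d/3)) = 0.75 × (1 − e^(-0.410667)) = 0.75 × (1 − 0.663208) = 0.252594.
Expected differing sites = pL ≈ 0.252594 × 1232 = 311.195808 ≈ 311.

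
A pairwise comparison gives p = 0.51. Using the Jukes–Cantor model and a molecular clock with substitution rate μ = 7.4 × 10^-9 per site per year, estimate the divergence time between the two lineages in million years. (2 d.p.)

57.74

d = −(3/4) ln(1 − 4p/3) = −0.75 ln(1 − 0.68) = −0.75 ln(0.32)
  = −0.75 × (-1.139434) = 0.854576 substitutions/site.
Under a molecular clock d = 2μt, so t = d/(2μ) = 0.854576 / (2 × 7.4 × 10^-9) = 57.74 million years.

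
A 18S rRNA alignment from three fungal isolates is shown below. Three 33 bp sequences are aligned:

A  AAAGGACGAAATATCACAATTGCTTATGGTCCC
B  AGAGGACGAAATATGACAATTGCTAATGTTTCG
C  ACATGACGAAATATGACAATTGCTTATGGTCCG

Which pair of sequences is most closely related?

A and C

A–B: 6/33 differ, p = 0.182, d = 0.208.
A–C: 4/33 differ, p = 0.121, d = 0.132.
B–C: 5/33 differ, p = 0.152, d = 0.169.
The smallest distance is between A and C.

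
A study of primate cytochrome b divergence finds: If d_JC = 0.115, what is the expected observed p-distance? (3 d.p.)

p = (3/4)(1 − e^(−4d/3)) = 0.75 × (1 − e^(-0.153333)) = 0.75 × (1 − 0.857844) = 0.106617.

0.107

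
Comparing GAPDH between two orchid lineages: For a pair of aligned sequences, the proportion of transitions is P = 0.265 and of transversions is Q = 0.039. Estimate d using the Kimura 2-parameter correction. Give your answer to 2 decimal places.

0.44

Under the Kimura two-parameter model, d = −½ ln(1 − 2P − Q) − ¼ ln(1 − 2Q).
1 − 2P − Q = 0.431, giving −½ ln(0.431) = 0.420824.
1 − 2Q = 0.922, giving −¼ ln(0.922) = 0.020303.
d = 0.420824 + 0.020303 = 0.441127.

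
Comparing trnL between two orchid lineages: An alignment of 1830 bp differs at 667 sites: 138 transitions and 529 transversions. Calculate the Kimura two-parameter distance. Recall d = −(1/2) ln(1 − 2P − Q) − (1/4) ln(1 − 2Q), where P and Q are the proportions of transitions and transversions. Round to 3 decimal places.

P = 138/1830 ≈ 0.07541 and Q = 529/1830 ≈ 0.289071.
Under the Kimura two-parameter model, d = −½ ln(1 − 2P − Q) − ¼ ln(1 − 2Q).
1 − 2P − Q = 0.560109, giving −½ ln(0.560109) = 0.289812.
1 − 2Q = 0.421858, giving −¼ ln(0.421858) = 0.215772.
d = 0.289812 + 0.215772 = 0.505584.

0.506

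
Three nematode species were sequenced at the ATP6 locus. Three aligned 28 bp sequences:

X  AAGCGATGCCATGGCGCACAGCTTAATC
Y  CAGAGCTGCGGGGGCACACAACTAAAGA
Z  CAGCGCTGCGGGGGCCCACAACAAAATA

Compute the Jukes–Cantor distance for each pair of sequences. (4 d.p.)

X–Y: 11/28 sites differ → p ≈ 0.392857, d = −0.75 ln(1 − 0.523809) = 0.556452 ≈ 0.5565.
X–Z: 10/28 sites differ → p ≈ 0.357143, d = −0.75 ln(1 − 0.476191) = 0.484971 ≈ 0.4850.
Y–Z: 4/28 sites differ → p ≈ 0.142857, d = −0.75 ln(1 − 0.190476) = 0.158482 ≈ 0.1585.

d(X,Y) = 0.5565, d(X,Z) = 0.4850, d(Y,Z) = 0.1585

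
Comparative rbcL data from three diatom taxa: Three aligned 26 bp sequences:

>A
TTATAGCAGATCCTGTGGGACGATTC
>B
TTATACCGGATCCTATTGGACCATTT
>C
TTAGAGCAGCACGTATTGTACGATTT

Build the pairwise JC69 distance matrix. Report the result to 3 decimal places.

d(A,B) = 0.276, d(A,C) = 0.396, d(B,C) = 0.396

A–B: 6/26 sites differ → p ≈ 0.230769, d = −0.75 ln(1 − 0.307692) = 0.275793 ≈ 0.276.
A–C: 8/26 sites differ → p ≈ 0.307692, d = −0.75 ln(1 − 0.410256) = 0.396050 ≈ 0.396.
B–C: 8/26 sites differ → p ≈ 0.307692, d = −0.75 ln(1 − 0.410256) = 0.396050 ≈ 0.396.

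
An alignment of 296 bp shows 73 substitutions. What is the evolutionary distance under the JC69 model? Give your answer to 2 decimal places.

0.30

p = 73/296 ≈ 0.246622.
d = −(3/4) ln(1 − 4p/3) = −0.75 ln(1 − 0.328829) = −0.75 ln(0.671171)
  = −0.75 × (-0.398731) = 0.299048 substitutions/site.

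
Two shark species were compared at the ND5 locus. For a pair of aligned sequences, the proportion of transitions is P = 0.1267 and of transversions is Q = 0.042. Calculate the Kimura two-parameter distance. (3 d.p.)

Under the Kimura two-parameter model, d = −½ ln(1 − 2P − Q) − ¼ ln(1 − 2Q).
1 − 2P − Q = 0.7046, giving −½ ln(0.7046) = 0.175063.
1 − 2Q = 0.916, giving −¼ ln(0.916) = 0.021935.
d = 0.175063 + 0.021935 = 0.196998.

0.197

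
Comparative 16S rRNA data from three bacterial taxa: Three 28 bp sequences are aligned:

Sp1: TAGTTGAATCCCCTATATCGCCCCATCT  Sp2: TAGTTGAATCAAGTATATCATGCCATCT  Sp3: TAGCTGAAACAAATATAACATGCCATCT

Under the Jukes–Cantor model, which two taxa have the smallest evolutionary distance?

Sp1–Sp2: 6/28 differ, p = 0.214, d = 0.252.
Sp1–Sp3: 9/28 differ, p = 0.321, d = 0.420.
Sp2–Sp3: 4/28 differ, p = 0.143, d = 0.158.
The smallest distance is between Sp2 and Sp3.

Sp2 and Sp3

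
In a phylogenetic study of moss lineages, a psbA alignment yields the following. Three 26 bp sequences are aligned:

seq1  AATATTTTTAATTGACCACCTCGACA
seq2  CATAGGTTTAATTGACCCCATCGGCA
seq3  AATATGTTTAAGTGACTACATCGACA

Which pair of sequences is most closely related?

seq1–seq2: 6/26 differ, p = 0.231, d = 0.276.
seq1–seq3: 4/26 differ, p = 0.154, d = 0.172.
seq2–seq3: 6/26 differ, p = 0.231, d = 0.276.
The smallest distance is between seq1 and seq3.

seq1 and seq3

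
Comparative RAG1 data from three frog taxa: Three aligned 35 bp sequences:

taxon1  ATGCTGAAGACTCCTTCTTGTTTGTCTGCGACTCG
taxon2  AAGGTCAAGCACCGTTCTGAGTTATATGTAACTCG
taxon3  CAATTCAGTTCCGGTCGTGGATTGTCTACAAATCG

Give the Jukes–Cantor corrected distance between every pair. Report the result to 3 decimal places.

taxon1–taxon2: 14/35 sites differ → p = 0.4, d = −0.75 ln(1 − 0.533333) = 0.571605 ≈ 0.572.
taxon1–taxon3: 18/35 sites differ → p ≈ 0.514286, d = −0.75 ln(1 − 0.685715) = 0.868091 ≈ 0.868.
taxon2–taxon3: 17/35 sites differ → p ≈ 0.485714, d = −0.75 ln(1 − 0.647619) = 0.782282 ≈ 0.782.

d(taxon1,taxon2) = 0.572, d(taxon1,taxon3) = 0.868, d(taxon2,taxon3) = 0.782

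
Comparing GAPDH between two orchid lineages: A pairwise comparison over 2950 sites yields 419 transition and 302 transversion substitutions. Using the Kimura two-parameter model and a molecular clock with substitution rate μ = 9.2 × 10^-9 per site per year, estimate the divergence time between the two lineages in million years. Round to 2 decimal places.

P = 419/2950 ≈ 0.142034 and Q = 302/2950 ≈ 0.102373.
Under the Kimura two-parameter model, d = −½ ln(1 − 2P − Q) − ¼ ln(1 − 2Q).
1 − 2P − Q = 0.613559, giving −½ ln(0.613559) = 0.244239.
1 − 2Q = 0.795254, giving −¼ ln(0.795254) = 0.057273.
d = 0.244239 + 0.057273 = 0.301512.
Under a molecular clock d = 2μt, so t = d/(2μ) = 0.301512 / (2 × 9.2 × 10^-9) = 16.39 million years.

16.39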